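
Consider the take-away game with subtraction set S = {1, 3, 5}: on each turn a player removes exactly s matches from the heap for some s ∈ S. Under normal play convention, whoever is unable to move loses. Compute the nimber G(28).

n :  0  1  2  3  4  5  6  7  8  9 10 11 12 13 14 15 16 17 18 19 20 21 22 23 24 25 26 27 28
G :  0  1  0  1  0  1  0  1  0  1  0  1  0  1  0  1  0  1  0  1  0  1  0  1  0  1  0  1  0

0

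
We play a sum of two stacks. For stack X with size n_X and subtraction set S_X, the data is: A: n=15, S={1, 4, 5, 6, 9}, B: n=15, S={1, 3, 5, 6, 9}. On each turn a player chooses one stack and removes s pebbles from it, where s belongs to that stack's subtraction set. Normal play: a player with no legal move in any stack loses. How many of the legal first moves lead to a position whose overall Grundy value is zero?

2

Stack A, S = {1, 4, 5, 6, 9}:
n :  0  1  2  3  4  5  6  7  8  9 10 11 12 13 14 15
G :  0  1  0  1  2  3  2  3  4  5  0  1  0  1  2  3
G_A(15) = 3.
Stack B, S = {1, 3, 5, 6, 9}:
n :  0  1  2  3  4  5  6  7  8  9 10 11 12 13 14 15
G :  0  1  0  1  0  1  2  3  2  3  2  3  0  1  0  1
G_B(15) = 1.
Combined Grundy value = 3 ⊕ 1 = 2.
A winning move leaves total XOR = 0, i.e. changes one component's Grundy value g to g ⊕ X where X is the current total.
Stack A: need g' = 3⊕2 = 1. Options: 15−1→G=2, 15−4→G=1, 15−5→G=0, 15−6→G=5, 15−9→G=2. Hits: 1.
Stack B: need g' = 1⊕2 = 3. Options: 15−1→G=0, 15−3→G=0, 15−5→G=2, 15−6→G=3, 15−9→G=2. Hits: 1.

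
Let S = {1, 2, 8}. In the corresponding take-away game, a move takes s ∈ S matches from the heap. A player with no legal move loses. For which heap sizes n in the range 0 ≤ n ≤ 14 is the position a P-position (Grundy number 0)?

0, 3, 6, 9, 12

n :  0  1  2  3  4  5  6  7  8  9 10 11 12 13 14
G :  0  1  2  0  1  2  0  1  2  0  1  2  0  1  2
P-positions are exactly the n with G(n) = 0.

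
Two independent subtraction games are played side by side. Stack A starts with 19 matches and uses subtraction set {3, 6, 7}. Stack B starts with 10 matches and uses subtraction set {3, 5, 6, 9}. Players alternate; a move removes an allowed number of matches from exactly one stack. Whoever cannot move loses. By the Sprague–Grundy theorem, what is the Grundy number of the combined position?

Stack A, S = {3, 6, 7}:
G(0) = 0
G(1) = mex{} = 0
G(2) = mex{} = 0
G(3) = mex{0} = 1
G(4) = mex{0} = 1
G(5) = mex{0} = 1
G(6) = mex{1,0} = 2
G(7) = mex{1,0,0} = 2
G(8) = mex{1,0,0} = 2
G(9) = mex{2,1,0} = 3
G(10) = mex{2,1,1} = 0
G(11) = mex{2,1,1} = 0
G(12) = mex{3,2,1} = 0
G(13) = mex{0,2,2} = 1
G(14) = mex{0,2,2} = 1
G(15) = mex{0,3,2} = 1
G(16) = mex{1,0,3} = 2
G(17) = mex{1,0,0} = 2
G(18) = mex{1,0,0} = 2
G(19) = mex{2,1,0} = 3
G_A(19) = 3.
Stack B, S = {3, 5, 6, 9}:
G(0) = 0
G(1) = mex{} = 0
G(2) = mex{} = 0
G(3) = mex{0} = 1
G(4) = mex{0} = 1
G(5) = mex{0,0} = 1
G(6) = mex{1,0,0} = 2
G(7) = mex{1,0,0} = 2
G(8) = mex{1,1,0} = 2
G(9) = mex{2,1,1,0} = 3
G(10) = mex{2,1,1,0} = 3
G_B(10) = 3.
Combined Grundy value = 3 ⊕ 3 = 0.

0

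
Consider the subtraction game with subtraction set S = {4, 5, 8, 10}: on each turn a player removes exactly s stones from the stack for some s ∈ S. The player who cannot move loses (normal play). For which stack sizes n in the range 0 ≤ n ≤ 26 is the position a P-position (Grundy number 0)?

n :  0  1  2  3  4  5  6  7  8  9 10 11 12 13 14 15 16 17 18 19 20 21 22 23 24 25 26
G :  0  0  0  0  1  1  1  1  2  2  2  2  3  3  0  0  0  0  1  1  1  1  2  2  2  2  3
P-positions are exactly the n with G(n) = 0.

0, 1, 2, 3, 14, 15, 16, 17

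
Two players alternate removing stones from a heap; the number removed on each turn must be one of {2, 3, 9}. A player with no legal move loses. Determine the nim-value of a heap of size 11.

0

G(0) = 0
G(1) = mex{} = 0
G(2) = mex{0} = 1
G(3) = mex{0,0} = 1
G(4) = mex{1,0} = 2
G(5) = mex{1,1} = 0
G(6) = mex{2,1} = 0
G(7) = mex{0,2} = 1
G(8) = mex{0,0} = 1
G(9) = mex{1,0,0} = 2
G(10) = mex{1,1,0} = 2
G(11) = mex{2,1,1} = 0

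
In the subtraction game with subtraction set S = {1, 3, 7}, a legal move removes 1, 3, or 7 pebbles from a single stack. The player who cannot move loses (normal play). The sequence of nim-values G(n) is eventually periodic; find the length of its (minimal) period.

n :  0  1  2  3  4  5  6  7  8  9 10 11 12 13 14
G :  0  1  0  1  0  1  0  1  0  1  0  1  0  1  0
G(n+2) = G(n) holds for n = 0,…,6 (a full window of length max(S) = 7), so the sequence is purely periodic with period 2.

2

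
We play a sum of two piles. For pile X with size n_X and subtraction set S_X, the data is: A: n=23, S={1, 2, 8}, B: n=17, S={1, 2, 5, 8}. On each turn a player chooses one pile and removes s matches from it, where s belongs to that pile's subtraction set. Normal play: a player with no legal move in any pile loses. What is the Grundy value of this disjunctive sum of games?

0

Pile A, S = {1, 2, 8}:
n :  0  1  2  3  4  5  6  7  8  9 10 11 12 13 14 15 16 17 18 19 20 21 22 23
G :  0  1  2  0  1  2  0  1  2  0  1  2  0  1  2  0  1  2  0  1  2  0  1  2
G_A(23) = 2.
Pile B, S = {1, 2, 5, 8}:
G(0) = 0
G(1) = mex{0} = 1
G(2) = mex{1,0} = 2
G(3) = mex{2,1} = 0
G(4) = mex{0,2} = 1
G(5) = mex{1,0,0} = 2
G(6) = mex{2,1,1} = 0
G(7) = mex{0,2,2} = 1
G(8) = mex{1,0,0,0} = 2
G(9) = mex{2,1,1,1} = 0
G(10) = mex{0,2,2,2} = 1
G(11) = mex{1,0,0,0} = 2
G(12) = mex{2,1,1,1} = 0
G(13) = mex{0,2,2,2} = 1
G(14) = mex{1,0,0,0} = 2
G(15) = mex{2,1,1,1} = 0
G(16) = mex{0,2,2,2} = 1
G(17) = mex{1,0,0,0} = 2
G_B(17) = 2.
Combined Grundy value = 2 ⊕ 2 = 0.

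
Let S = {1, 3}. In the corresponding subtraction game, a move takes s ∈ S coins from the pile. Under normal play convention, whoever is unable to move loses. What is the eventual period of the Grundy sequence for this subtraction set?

G(0) = 0
G(1) = mex{0} = 1
G(2) = mex{1} = 0
G(3) = mex{0,0} = 1
G(4) = mex{1,1} = 0
G(5) = mex{0,0} = 1
G(6) = mex{1,1} = 0
G(7) = mex{0,0} = 1
G(8) = mex{1,1} = 0
G(9) = mex{0,0} = 1
G(10) = mex{1,1} = 0
G(11) = mex{0,0} = 1
G(12) = mex{1,1} = 0
G(13) = mex{0,0} = 1
G(14) = mex{1,1} = 0
G(n+2) = G(n) holds for n = 0,…,2 (a full window of length max(S) = 3), so the sequence is purely periodic with period 2.

2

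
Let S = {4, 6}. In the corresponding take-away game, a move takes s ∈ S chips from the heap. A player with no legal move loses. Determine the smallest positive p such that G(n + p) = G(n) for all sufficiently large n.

n :  0  1  2  3  4  5  6  7  8  9 10 11 12 13 14 15 16 17 18 19 20 21
G :  0  0  0  0  1  1  1  1  2  2  0  0  0  0  1  1  1  1  2  2  0  0
G(n+10) = G(n) holds for n = 0,…,5 (a full window of length max(S) = 6), so the sequence is purely periodic with period 10.

10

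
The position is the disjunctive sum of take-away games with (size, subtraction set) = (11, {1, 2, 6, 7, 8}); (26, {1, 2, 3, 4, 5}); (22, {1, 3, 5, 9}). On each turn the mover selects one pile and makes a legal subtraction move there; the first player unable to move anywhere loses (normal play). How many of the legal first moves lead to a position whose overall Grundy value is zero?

2

Pile A, S = {1, 2, 6, 7, 8}:
n :  0  1  2  3  4  5  6  7  8  9 10 11
G :  0  1  2  0  1  2  3  4  5  3  4  5
G_A(11) = 5.
Pile B, S = {1, 2, 3, 4, 5}:
n :  0  1  2  3  4  5  6  7  8  9 10 11 12 13 14 15 16 17 18 19 20 21 22 23 24 25 26
G :  0  1  2  3  4  5  0  1  2  3  4  5  0  1  2  3  4  5  0  1  2  3  4  5  0  1  2
G_B(26) = 2.
Pile C, S = {1, 3, 5, 9}:
G(0) = 0
G(1) = mex{0} = 1
G(2) = mex{1} = 0
G(3) = mex{0,0} = 1
G(4) = mex{1,1} = 0
G(5) = mex{0,0,0} = 1
G(6) = mex{1,1,1} = 0
G(7) = mex{0,0,0} = 1
G(8) = mex{1,1,1} = 0
G(9) = mex{0,0,0,0} = 1
G(10) = mex{1,1,1,1} = 0
G(11) = mex{0,0,0,0} = 1
G(12) = mex{1,1,1,1} = 0
G(13) = mex{0,0,0,0} = 1
G(14) = mex{1,1,1,1} = 0
G(15) = mex{0,0,0,0} = 1
G(16) = mex{1,1,1,1} = 0
G(17) = mex{0,0,0,0} = 1
G(18) = mex{1,1,1,1} = 0
G(19) = mex{0,0,0,0} = 1
G(20) = mex{1,1,1,1} = 0
G(21) = mex{0,0,0,0} = 1
G(22) = mex{1,1,1,1} = 0
G_C(22) = 0.
Combined Grundy value = 5 ⊕ 2 ⊕ 0 = 7.
A winning move leaves total XOR = 0, i.e. changes one component's Grundy value g to g ⊕ X where X is the current total.
Pile A: need g' = 5⊕7 = 2. Options: 11−1→G=4, 11−2→G=3, 11−6→G=2, 11−7→G=1, 11−8→G=0. Hits: 1.
Pile B: need g' = 2⊕7 = 5. Options: 26−1→G=1, 26−2→G=0, 26−3→G=5, 26−4→G=4, 26−5→G=3. Hits: 1.
Pile C: need g' = 0⊕7 = 7. Options: 22−1→G=1, 22−3→G=1, 22−5→G=1, 22−9→G=1. Hits: 0.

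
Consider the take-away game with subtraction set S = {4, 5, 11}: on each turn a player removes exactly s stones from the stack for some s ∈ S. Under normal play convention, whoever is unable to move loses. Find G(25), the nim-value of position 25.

n :  0  1  2  3  4  5  6  7  8  9 10 11 12 13 14 15 16 17 18 19 20 21 22 23 24 25
G :  0  0  0  0  1  1  1  1  2  0  0  2  3  1  1  3  0  0  0  0  1  1  1  1  2  0

0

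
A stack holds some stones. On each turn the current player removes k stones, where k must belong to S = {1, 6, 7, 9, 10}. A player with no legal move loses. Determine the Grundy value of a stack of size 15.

0

G(0) = 0
G(1) = mex{0} = 1
G(2) = mex{1} = 0
G(3) = mex{0} = 1
G(4) = mex{1} = 0
G(5) = mex{0} = 1
G(6) = mex{1,0} = 2
G(7) = mex{2,1,0} = 3
G(8) = mex{3,0,1} = 2
G(9) = mex{2,1,0,0} = 3
G(10) = mex{3,0,1,1,0} = 2
G(11) = mex{2,1,0,0,1} = 3
G(12) = mex{3,2,1,1,0} = 4
G(13) = mex{4,3,2,0,1} = 5
G(14) = mex{5,2,3,1,0} = 4
G(15) = mex{4,3,2,2,1} = 0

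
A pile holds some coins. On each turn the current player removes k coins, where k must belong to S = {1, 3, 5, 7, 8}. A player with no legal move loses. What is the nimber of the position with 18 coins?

n :  0  1  2  3  4  5  6  7  8  9 10 11 12 13 14 15 16 17 18
G :  0  1  0  1  0  1  0  1  2  3  2  3  2  3  2  0  1  0  1

1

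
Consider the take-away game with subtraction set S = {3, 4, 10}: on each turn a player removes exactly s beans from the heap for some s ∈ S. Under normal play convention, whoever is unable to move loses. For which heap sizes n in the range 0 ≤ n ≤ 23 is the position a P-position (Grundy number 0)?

0, 1, 2, 7, 8, 9, 14, 15, 16, 21, 22, 23

G(0) = 0
G(1) = mex{} = 0
G(2) = mex{} = 0
G(3) = mex{0} = 1
G(4) = mex{0,0} = 1
G(5) = mex{0,0} = 1
G(6) = mex{1,0} = 2
G(7) = mex{1,1} = 0
G(8) = mex{1,1} = 0
G(9) = mex{2,1} = 0
G(10) = mex{0,2,0} = 1
G(11) = mex{0,0,0} = 1
G(12) = mex{0,0,0} = 1
G(13) = mex{1,0,1} = 2
G(14) = mex{1,1,1} = 0
G(15) = mex{1,1,1} = 0
G(16) = mex{2,1,2} = 0
G(17) = mex{0,2,0} = 1
G(18) = mex{0,0,0} = 1
G(19) = mex{0,0,0} = 1
G(20) = mex{1,0,1} = 2
G(21) = mex{1,1,1} = 0
G(22) = mex{1,1,1} = 0
G(23) = mex{2,1,2} = 0
P-positions are exactly the n with G(n) = 0.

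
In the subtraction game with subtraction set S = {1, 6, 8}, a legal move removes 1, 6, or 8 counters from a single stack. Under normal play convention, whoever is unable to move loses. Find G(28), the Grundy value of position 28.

0

n :  0  1  2  3  4  5  6  7  8  9 10 11 12 13 14 15 16 17 18 19 20 21 22 23 24 25 26 27 28
G :  0  1  0  1  0  1  2  0  1  0  1  0  1  2  0  1  0  1  0  1  2  0  1  0  1  0  1  2  0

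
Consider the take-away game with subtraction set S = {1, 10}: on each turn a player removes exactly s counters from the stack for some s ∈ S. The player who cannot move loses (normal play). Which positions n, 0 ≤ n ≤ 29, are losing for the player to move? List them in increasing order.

G(0) = 0
G(1) = mex{0} = 1
G(2) = mex{1} = 0
G(3) = mex{0} = 1
G(4) = mex{1} = 0
G(5) = mex{0} = 1
G(6) = mex{1} = 0
G(7) = mex{0} = 1
G(8) = mex{1} = 0
G(9) = mex{0} = 1
G(10) = mex{1,0} = 2
G(11) = mex{2,1} = 0
G(12) = mex{0,0} = 1
G(13) = mex{1,1} = 0
G(14) = mex{0,0} = 1
G(15) = mex{1,1} = 0
G(16) = mex{0,0} = 1
G(17) = mex{1,1} = 0
G(18) = mex{0,0} = 1
G(19) = mex{1,1} = 0
G(20) = mex{0,2} = 1
G(21) = mex{1,0} = 2
G(22) = mex{2,1} = 0
G(23) = mex{0,0} = 1
G(24) = mex{1,1} = 0
G(25) = mex{0,0} = 1
G(26) = mex{1,1} = 0
G(27) = mex{0,0} = 1
G(28) = mex{1,1} = 0
G(29) = mex{0,0} = 1
P-positions are exactly the n with G(n) = 0.

0, 2, 4, 6, 8, 11, 13, 15, 17, 19, 22, 24, 26, 28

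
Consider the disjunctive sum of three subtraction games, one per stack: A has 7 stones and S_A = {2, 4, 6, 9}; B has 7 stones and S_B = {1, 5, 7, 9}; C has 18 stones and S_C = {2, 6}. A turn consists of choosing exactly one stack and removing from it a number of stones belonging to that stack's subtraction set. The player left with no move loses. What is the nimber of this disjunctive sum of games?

Stack A, S = {2, 4, 6, 9}:
G(0) = 0
G(1) = mex{} = 0
G(2) = mex{0} = 1
G(3) = mex{0} = 1
G(4) = mex{1,0} = 2
G(5) = mex{1,0} = 2
G(6) = mex{2,1,0} = 3
G(7) = mex{2,1,0} = 3
G_A(7) = 3.
Stack B, S = {1, 5, 7, 9}:
n : 0 1 2 3 4 5 6 7
G : 0 1 0 1 0 1 0 1
G_B(7) = 1.
Stack C, S = {2, 6}:
n :  0  1  2  3  4  5  6  7  8  9 10 11 12 13 14 15 16 17 18
G :  0  0  1  1  0  0  1  1  0  0  1  1  0  0  1  1  0  0  1
G_C(18) = 1.
Combined Grundy value = 3 ⊕ 1 ⊕ 1 = 3.

3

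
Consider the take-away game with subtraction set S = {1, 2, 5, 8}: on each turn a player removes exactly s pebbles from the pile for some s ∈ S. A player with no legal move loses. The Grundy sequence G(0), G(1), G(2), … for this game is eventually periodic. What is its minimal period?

n :  0  1  2  3  4  5  6  7  8  9 10 11 12 13 14
G :  0  1  2  0  1  2  0  1  2  0  1  2  0  1  2
G(n+3) = G(n) holds for n = 0,…,7 (a full window of length max(S) = 8), so the sequence is purely periodic with period 3.

3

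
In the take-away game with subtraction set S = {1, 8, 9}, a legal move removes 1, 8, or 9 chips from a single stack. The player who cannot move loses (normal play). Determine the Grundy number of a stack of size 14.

2

n :  0  1  2  3  4  5  6  7  8  9 10 11 12 13 14
G :  0  1  0  1  0  1  0  1  2  3  2  3  2  3  2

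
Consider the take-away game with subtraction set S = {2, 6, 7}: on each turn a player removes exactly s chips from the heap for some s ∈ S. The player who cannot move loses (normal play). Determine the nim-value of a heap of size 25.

2

G(0) = 0
G(1) = mex{} = 0
G(2) = mex{0} = 1
G(3) = mex{0} = 1
G(4) = mex{1} = 0
G(5) = mex{1} = 0
G(6) = mex{0,0} = 1
G(7) = mex{0,0,0} = 1
G(8) = mex{1,1,0} = 2
G(9) = mex{1,1,1} = 0
G(10) = mex{2,0,1} = 3
G(11) = mex{0,0,0} = 1
G(12) = mex{3,1,0} = 2
G(13) = mex{1,1,1} = 0
G(14) = mex{2,2,1} = 0
G(15) = mex{0,0,2} = 1
G(16) = mex{0,3,0} = 1
G(17) = mex{1,1,3} = 0
G(18) = mex{1,2,1} = 0
G(19) = mex{0,0,2} = 1
G(20) = mex{0,0,0} = 1
G(21) = mex{1,1,0} = 2
G(22) = mex{1,1,1} = 0
G(23) = mex{2,0,1} = 3
G(24) = mex{0,0,0} = 1
G(25) = mex{3,1,0} = 2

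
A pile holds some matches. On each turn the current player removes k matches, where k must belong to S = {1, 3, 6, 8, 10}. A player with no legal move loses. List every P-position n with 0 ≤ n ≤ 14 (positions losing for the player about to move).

n :  0  1  2  3  4  5  6  7  8  9 10 11 12 13 14
G :  0  1  0  1  0  1  2  3  2  0  1  0  1  0  1
P-positions are exactly the n with G(n) = 0.

0, 2, 4, 9, 11, 13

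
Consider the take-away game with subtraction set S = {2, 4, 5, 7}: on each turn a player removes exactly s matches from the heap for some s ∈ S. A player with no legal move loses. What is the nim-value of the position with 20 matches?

1

G(0) = 0
G(1) = mex{} = 0
G(2) = mex{0} = 1
G(3) = mex{0} = 1
G(4) = mex{1,0} = 2
G(5) = mex{1,0,0} = 2
G(6) = mex{2,1,0} = 3
G(7) = mex{2,1,1,0} = 3
G(8) = mex{3,2,1,0} = 4
G(9) = mex{3,2,2,1} = 0
G(10) = mex{4,3,2,1} = 0
G(11) = mex{0,3,3,2} = 1
G(12) = mex{0,4,3,2} = 1
G(13) = mex{1,0,4,3} = 2
G(14) = mex{1,0,0,3} = 2
G(15) = mex{2,1,0,4} = 3
G(16) = mex{2,1,1,0} = 3
G(17) = mex{3,2,1,0} = 4
G(18) = mex{3,2,2,1} = 0
G(19) = mex{4,3,2,1} = 0
G(20) = mex{0,3,3,2} = 1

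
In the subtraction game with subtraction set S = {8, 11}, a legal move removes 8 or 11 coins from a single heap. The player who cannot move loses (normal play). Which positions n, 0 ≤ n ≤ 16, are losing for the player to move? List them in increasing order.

0, 1, 2, 3, 4, 5, 6, 7

n :  0  1  2  3  4  5  6  7  8  9 10 11 12 13 14 15 16
G :  0  0  0  0  0  0  0  0  1  1  1  1  1  1  1  1  2
P-positions are exactly the n with G(n) = 0.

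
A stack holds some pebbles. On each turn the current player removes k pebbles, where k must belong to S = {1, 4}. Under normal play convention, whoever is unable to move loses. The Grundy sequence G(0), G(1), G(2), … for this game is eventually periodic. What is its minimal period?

G(0) = 0
G(1) = mex{0} = 1
G(2) = mex{1} = 0
G(3) = mex{0} = 1
G(4) = mex{1,0} = 2
G(5) = mex{2,1} = 0
G(6) = mex{0,0} = 1
G(7) = mex{1,1} = 0
G(8) = mex{0,2} = 1
G(9) = mex{1,0} = 2
G(10) = mex{2,1} = 0
G(11) = mex{0,0} = 1
G(12) = mex{1,1} = 0
G(13) = mex{0,2} = 1
G(14) = mex{1,0} = 2
G(n+5) = G(n) holds for n = 0,…,3 (a full window of length max(S) = 4), so the sequence is purely periodic with period 5.

5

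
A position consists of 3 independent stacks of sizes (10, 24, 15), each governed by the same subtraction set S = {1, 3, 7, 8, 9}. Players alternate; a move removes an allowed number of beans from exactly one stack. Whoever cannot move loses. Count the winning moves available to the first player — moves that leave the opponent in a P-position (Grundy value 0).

All stacks use S = {1, 3, 7, 8, 9}:
G(0) = 0
G(1) = mex{0} = 1
G(2) = mex{1} = 0
G(3) = mex{0,0} = 1
G(4) = mex{1,1} = 0
G(5) = mex{0,0} = 1
G(6) = mex{1,1} = 0
G(7) = mex{0,0,0} = 1
G(8) = mex{1,1,1,0} = 2
G(9) = mex{2,0,0,1,0} = 3
G(10) = mex{3,1,1,0,1} = 2
G(11) = mex{2,2,0,1,0} = 3
G(12) = mex{3,3,1,0,1} = 2
G(13) = mex{2,2,0,1,0} = 3
G(14) = mex{3,3,1,0,1} = 2
G(15) = mex{2,2,2,1,0} = 3
G(16) = mex{3,3,3,2,1} = 0
G(17) = mex{0,2,2,3,2} = 1
G(18) = mex{1,3,3,2,3} = 0
G(19) = mex{0,0,2,3,2} = 1
G(20) = mex{1,1,3,2,3} = 0
G(21) = mex{0,0,2,3,2} = 1
G(22) = mex{1,1,3,2,3} = 0
G(23) = mex{0,0,0,3,2} = 1
G(24) = mex{1,1,1,0,3} = 2
Stack A: G(10) = 2.
Stack B: G(24) = 2.
Stack C: G(15) = 3.
Combined Grundy value = 2 ⊕ 2 ⊕ 3 = 3.
A winning move leaves total XOR = 0, i.e. changes one component's Grundy value g to g ⊕ X where X is the current total.
Stack A: need g' = 2⊕3 = 1. Options: 10−1→G=3, 10−3→G=1, 10−7→G=1, 10−8→G=0, 10−9→G=1. Hits: 3.
Stack B: need g' = 2⊕3 = 1. Options: 24−1→G=1, 24−3→G=1, 24−7→G=1, 24−8→G=0, 24−9→G=3. Hits: 3.
Stack C: need g' = 3⊕3 = 0. Options: 15−1→G=2, 15−3→G=2, 15−7→G=2, 15−8→G=1, 15−9→G=0. Hits: 1.

7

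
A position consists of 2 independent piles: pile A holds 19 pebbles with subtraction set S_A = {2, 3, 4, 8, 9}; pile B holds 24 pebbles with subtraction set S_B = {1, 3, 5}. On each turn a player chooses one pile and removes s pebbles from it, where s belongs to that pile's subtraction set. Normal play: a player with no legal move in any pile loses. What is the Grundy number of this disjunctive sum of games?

0

Pile A, S = {2, 3, 4, 8, 9}:
n :  0  1  2  3  4  5  6  7  8  9 10 11 12 13 14 15 16 17 18 19
G :  0  0  1  1  2  2  0  0  1  1  2  2  0  0  1  1  2  2  0  0
G_A(19) = 0.
Pile B, S = {1, 3, 5}:
G(0) = 0
G(1) = mex{0} = 1
G(2) = mex{1} = 0
G(3) = mex{0,0} = 1
G(4) = mex{1,1} = 0
G(5) = mex{0,0,0} = 1
G(6) = mex{1,1,1} = 0
G(7) = mex{0,0,0} = 1
G(8) = mex{1,1,1} = 0
G(9) = mex{0,0,0} = 1
G(10) = mex{1,1,1} = 0
G(11) = mex{0,0,0} = 1
G(12) = mex{1,1,1} = 0
G(13) = mex{0,0,0} = 1
G(14) = mex{1,1,1} = 0
G(15) = mex{0,0,0} = 1
G(16) = mex{1,1,1} = 0
G(17) = mex{0,0,0} = 1
G(18) = mex{1,1,1} = 0
G(19) = mex{0,0,0} = 1
G(20) = mex{1,1,1} = 0
G(21) = mex{0,0,0} = 1
G(22) = mex{1,1,1} = 0
G(23) = mex{0,0,0} = 1
G(24) = mex{1,1,1} = 0
G_B(24) = 0.
Combined Grundy value = 0 ⊕ 0 = 0.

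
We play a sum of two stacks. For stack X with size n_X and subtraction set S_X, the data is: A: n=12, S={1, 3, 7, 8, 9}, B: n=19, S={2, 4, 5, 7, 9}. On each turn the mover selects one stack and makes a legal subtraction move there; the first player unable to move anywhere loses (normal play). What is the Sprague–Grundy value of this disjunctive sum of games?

6

Stack A, S = {1, 3, 7, 8, 9}:
n :  0  1  2  3  4  5  6  7  8  9 10 11 12
G :  0  1  0  1  0  1  0  1  2  3  2  3  2
G_A(12) = 2.
Stack B, S = {2, 4, 5, 7, 9}:
G(0) = 0
G(1) = mex{} = 0
G(2) = mex{0} = 1
G(3) = mex{0} = 1
G(4) = mex{1,0} = 2
G(5) = mex{1,0,0} = 2
G(6) = mex{2,1,0} = 3
G(7) = mex{2,1,1,0} = 3
G(8) = mex{3,2,1,0} = 4
G(9) = mex{3,2,2,1,0} = 4
G(10) = mex{4,3,2,1,0} = 5
G(11) = mex{4,3,3,2,1} = 0
G(12) = mex{5,4,3,2,1} = 0
G(13) = mex{0,4,4,3,2} = 1
G(14) = mex{0,5,4,3,2} = 1
G(15) = mex{1,0,5,4,3} = 2
G(16) = mex{1,0,0,4,3} = 2
G(17) = mex{2,1,0,5,4} = 3
G(18) = mex{2,1,1,0,4} = 3
G(19) = mex{3,2,1,0,5} = 4
G_B(19) = 4.
Combined Grundy value = 2 ⊕ 4 = 6.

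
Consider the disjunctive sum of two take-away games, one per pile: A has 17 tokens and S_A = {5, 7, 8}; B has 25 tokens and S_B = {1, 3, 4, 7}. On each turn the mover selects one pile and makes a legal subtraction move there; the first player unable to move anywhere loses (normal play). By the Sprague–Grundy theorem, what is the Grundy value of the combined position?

Pile A, S = {5, 7, 8}:
n :  0  1  2  3  4  5  6  7  8  9 10 11 12 13 14 15 16 17
G :  0  0  0  0  0  1  1  1  1  1  2  2  2  0  0  0  0  0
G_A(17) = 0.
Pile B, S = {1, 3, 4, 7}:
n :  0  1  2  3  4  5  6  7  8  9 10 11 12 13 14 15 16 17 18 19 20 21 22 23 24 25
G :  0  1  0  1  2  3  2  3  0  1  0  1  2  3  2  3  0  1  0  1  2  3  2  3  0  1
G_B(25) = 1.
Combined Grundy value = 0 ⊕ 1 = 1.

1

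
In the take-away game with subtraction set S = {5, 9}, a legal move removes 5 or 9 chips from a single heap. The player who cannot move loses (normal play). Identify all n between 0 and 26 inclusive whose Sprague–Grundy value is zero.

G(0) = 0
G(1) = mex{} = 0
G(2) = mex{} = 0
G(3) = mex{} = 0
G(4) = mex{} = 0
G(5) = mex{0} = 1
G(6) = mex{0} = 1
G(7) = mex{0} = 1
G(8) = mex{0} = 1
G(9) = mex{0,0} = 1
G(10) = mex{1,0} = 2
G(11) = mex{1,0} = 2
G(12) = mex{1,0} = 2
G(13) = mex{1,0} = 2
G(14) = mex{1,1} = 0
G(15) = mex{2,1} = 0
G(16) = mex{2,1} = 0
G(17) = mex{2,1} = 0
G(18) = mex{2,1} = 0
G(19) = mex{0,2} = 1
G(20) = mex{0,2} = 1
G(21) = mex{0,2} = 1
G(22) = mex{0,2} = 1
G(23) = mex{0,0} = 1
G(24) = mex{1,0} = 2
G(25) = mex{1,0} = 2
G(26) = mex{1,0} = 2
P-positions are exactly the n with G(n) = 0.

0, 1, 2, 3, 4, 14, 15, 16, 17, 18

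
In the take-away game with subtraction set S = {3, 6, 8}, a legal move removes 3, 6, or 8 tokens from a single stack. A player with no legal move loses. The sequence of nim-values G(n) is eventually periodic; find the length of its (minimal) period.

11

G(0) = 0
G(1) = mex{} = 0
G(2) = mex{} = 0
G(3) = mex{0} = 1
G(4) = mex{0} = 1
G(5) = mex{0} = 1
G(6) = mex{1,0} = 2
G(7) = mex{1,0} = 2
G(8) = mex{1,0,0} = 2
G(9) = mex{2,1,0} = 3
G(10) = mex{2,1,0} = 3
G(11) = mex{2,1,1} = 0
G(12) = mex{3,2,1} = 0
G(13) = mex{3,2,1} = 0
G(14) = mex{0,2,2} = 1
G(15) = mex{0,3,2} = 1
G(16) = mex{0,3,2} = 1
G(17) = mex{1,0,3} = 2
G(18) = mex{1,0,3} = 2
G(19) = mex{1,0,0} = 2
G(20) = mex{2,1,0} = 3
G(21) = mex{2,1,0} = 3
G(22) = mex{2,1,1} = 0
G(23) = mex{3,2,1} = 0
G(n+11) = G(n) holds for n = 0,…,7 (a full window of length max(S) = 8), so the sequence is purely periodic with period 11.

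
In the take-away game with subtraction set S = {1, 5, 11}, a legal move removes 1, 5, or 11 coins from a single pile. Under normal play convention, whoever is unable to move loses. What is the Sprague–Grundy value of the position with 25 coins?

n :  0  1  2  3  4  5  6  7  8  9 10 11 12 13 14 15 16 17 18 19 20 21 22 23 24 25
G :  0  1  0  1  0  1  0  1  0  1  0  1  0  1  0  1  0  1  0  1  0  1  0  1  0  1

1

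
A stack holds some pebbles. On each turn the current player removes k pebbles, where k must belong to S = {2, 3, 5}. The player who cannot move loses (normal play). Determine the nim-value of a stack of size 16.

G(0) = 0
G(1) = mex{} = 0
G(2) = mex{0} = 1
G(3) = mex{0,0} = 1
G(4) = mex{1,0} = 2
G(5) = mex{1,1,0} = 2
G(6) = mex{2,1,0} = 3
G(7) = mex{2,2,1} = 0
G(8) = mex{3,2,1} = 0
G(9) = mex{0,3,2} = 1
G(10) = mex{0,0,2} = 1
G(11) = mex{1,0,3} = 2
G(12) = mex{1,1,0} = 2
G(13) = mex{2,1,0} = 3
G(14) = mex{2,2,1} = 0
G(15) = mex{3,2,1} = 0
G(16) = mex{0,3,2} = 1

1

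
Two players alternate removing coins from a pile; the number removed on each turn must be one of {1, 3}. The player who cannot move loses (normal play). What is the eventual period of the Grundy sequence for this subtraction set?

n :  0  1  2  3  4  5  6  7  8  9 10 11 12 13 14
G :  0  1  0  1  0  1  0  1  0  1  0  1  0  1  0
G(n+2) = G(n) holds for n = 0,…,2 (a full window of length max(S) = 3), so the sequence is purely periodic with period 2.

2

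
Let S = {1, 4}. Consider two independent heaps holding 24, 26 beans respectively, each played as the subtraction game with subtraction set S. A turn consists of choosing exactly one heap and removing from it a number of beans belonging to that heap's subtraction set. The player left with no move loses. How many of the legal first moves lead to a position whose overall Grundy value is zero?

1

All heaps use S = {1, 4}:
G(0) = 0
G(1) = mex{0} = 1
G(2) = mex{1} = 0
G(3) = mex{0} = 1
G(4) = mex{1,0} = 2
G(5) = mex{2,1} = 0
G(6) = mex{0,0} = 1
G(7) = mex{1,1} = 0
G(8) = mex{0,2} = 1
G(9) = mex{1,0} = 2
G(10) = mex{2,1} = 0
G(11) = mex{0,0} = 1
G(12) = mex{1,1} = 0
G(13) = mex{0,2} = 1
G(14) = mex{1,0} = 2
G(15) = mex{2,1} = 0
G(16) = mex{0,0} = 1
G(17) = mex{1,1} = 0
G(18) = mex{0,2} = 1
G(19) = mex{1,0} = 2
G(20) = mex{2,1} = 0
G(21) = mex{0,0} = 1
G(22) = mex{1,1} = 0
G(23) = mex{0,2} = 1
G(24) = mex{1,0} = 2
G(25) = mex{2,1} = 0
G(26) = mex{0,0} = 1
Heap A: G(24) = 2.
Heap B: G(26) = 1.
Combined Grundy value = 2 ⊕ 1 = 3.
A winning move leaves total XOR = 0, i.e. changes one component's Grundy value g to g ⊕ X where X is the current total.
Heap A: need g' = 2⊕3 = 1. Options: 24−1→G=1, 24−4→G=0. Hits: 1.
Heap B: need g' = 1⊕3 = 2. Options: 26−1→G=0, 26−4→G=0. Hits: 0.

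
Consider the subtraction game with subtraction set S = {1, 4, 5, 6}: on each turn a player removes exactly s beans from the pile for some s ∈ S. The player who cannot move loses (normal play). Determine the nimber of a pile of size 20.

G(0) = 0
G(1) = mex{0} = 1
G(2) = mex{1} = 0
G(3) = mex{0} = 1
G(4) = mex{1,0} = 2
G(5) = mex{2,1,0} = 3
G(6) = mex{3,0,1,0} = 2
G(7) = mex{2,1,0,1} = 3
G(8) = mex{3,2,1,0} = 4
G(9) = mex{4,3,2,1} = 0
G(10) = mex{0,2,3,2} = 1
G(11) = mex{1,3,2,3} = 0
G(12) = mex{0,4,3,2} = 1
G(13) = mex{1,0,4,3} = 2
G(14) = mex{2,1,0,4} = 3
G(15) = mex{3,0,1,0} = 2
G(16) = mex{2,1,0,1} = 3
G(17) = mex{3,2,1,0} = 4
G(18) = mex{4,3,2,1} = 0
G(19) = mex{0,2,3,2} = 1
G(20) = mex{1,3,2,3} = 0

0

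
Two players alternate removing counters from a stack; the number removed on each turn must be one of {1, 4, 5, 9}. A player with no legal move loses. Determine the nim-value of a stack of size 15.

n :  0  1  2  3  4  5  6  7  8  9 10 11 12 13 14 15
G :  0  1  0  1  2  3  2  3  0  1  0  1  2  3  2  3

3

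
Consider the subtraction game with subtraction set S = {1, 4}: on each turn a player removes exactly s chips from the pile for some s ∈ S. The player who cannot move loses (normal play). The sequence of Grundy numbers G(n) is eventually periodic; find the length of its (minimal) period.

n :  0  1  2  3  4  5  6  7  8  9 10 11 12 13 14
G :  0  1  0  1  2  0  1  0  1  2  0  1  0  1  2
G(n+5) = G(n) holds for n = 0,…,3 (a full window of length max(S) = 4), so the sequence is purely periodic with period 5.

5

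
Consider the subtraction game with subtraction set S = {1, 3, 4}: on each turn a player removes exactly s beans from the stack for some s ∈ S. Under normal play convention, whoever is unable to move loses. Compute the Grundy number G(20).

2

G(0) = 0
G(1) = mex{0} = 1
G(2) = mex{1} = 0
G(3) = mex{0,0} = 1
G(4) = mex{1,1,0} = 2
G(5) = mex{2,0,1} = 3
G(6) = mex{3,1,0} = 2
G(7) = mex{2,2,1} = 0
G(8) = mex{0,3,2} = 1
G(9) = mex{1,2,3} = 0
G(10) = mex{0,0,2} = 1
G(11) = mex{1,1,0} = 2
G(12) = mex{2,0,1} = 3
G(13) = mex{3,1,0} = 2
G(14) = mex{2,2,1} = 0
G(15) = mex{0,3,2} = 1
G(16) = mex{1,2,3} = 0
G(17) = mex{0,0,2} = 1
G(18) = mex{1,1,0} = 2
G(19) = mex{2,0,1} = 3
G(20) = mex{3,1,0} = 2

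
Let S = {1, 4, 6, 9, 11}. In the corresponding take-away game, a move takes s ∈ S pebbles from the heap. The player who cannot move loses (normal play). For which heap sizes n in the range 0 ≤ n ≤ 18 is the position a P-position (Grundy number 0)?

n :  0  1  2  3  4  5  6  7  8  9 10 11 12 13 14 15 16 17 18
G :  0  1  0  1  2  0  1  0  1  2  0  1  0  1  2  0  1  0  1
P-positions are exactly the n with G(n) = 0.

0, 2, 5, 7, 10, 12, 15, 17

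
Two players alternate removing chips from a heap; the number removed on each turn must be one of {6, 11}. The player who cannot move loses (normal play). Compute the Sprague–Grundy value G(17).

0

n :  0  1  2  3  4  5  6  7  8  9 10 11 12 13 14 15 16 17
G :  0  0  0  0  0  0  1  1  1  1  1  1  2  2  2  2  2  0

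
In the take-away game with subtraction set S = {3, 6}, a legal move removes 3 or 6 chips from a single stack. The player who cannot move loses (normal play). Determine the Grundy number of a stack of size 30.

G(0) = 0
G(1) = mex{} = 0
G(2) = mex{} = 0
G(3) = mex{0} = 1
G(4) = mex{0} = 1
G(5) = mex{0} = 1
G(6) = mex{1,0} = 2
G(7) = mex{1,0} = 2
G(8) = mex{1,0} = 2
G(9) = mex{2,1} = 0
G(10) = mex{2,1} = 0
G(11) = mex{2,1} = 0
G(12) = mex{0,2} = 1
G(13) = mex{0,2} = 1
G(14) = mex{0,2} = 1
G(15) = mex{1,0} = 2
G(16) = mex{1,0} = 2
G(17) = mex{1,0} = 2
G(18) = mex{2,1} = 0
G(19) = mex{2,1} = 0
G(20) = mex{2,1} = 0
G(21) = mex{0,2} = 1
G(22) = mex{0,2} = 1
G(23) = mex{0,2} = 1
G(24) = mex{1,0} = 2
G(25) = mex{1,0} = 2
G(26) = mex{1,0} = 2
G(27) = mex{2,1} = 0
G(28) = mex{2,1} = 0
G(29) = mex{2,1} = 0
G(30) = mex{0,2} = 1

1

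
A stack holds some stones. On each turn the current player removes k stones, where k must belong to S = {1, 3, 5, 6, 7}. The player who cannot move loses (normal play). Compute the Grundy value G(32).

n :  0  1  2  3  4  5  6  7  8  9 10 11 12 13 14 15 16 17 18 19 20 21 22 23 24 25 26 27 28 29 30 31 32
G :  0  1  0  1  0  1  2  3  2  3  2  3  0  1  0  1  0  1  2  3  2  3  2  3  0  1  0  1  0  1  2  3  2

2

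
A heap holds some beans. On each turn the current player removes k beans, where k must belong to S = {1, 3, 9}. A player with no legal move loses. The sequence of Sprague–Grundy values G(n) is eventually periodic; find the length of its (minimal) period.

2

G(0) = 0
G(1) = mex{0} = 1
G(2) = mex{1} = 0
G(3) = mex{0,0} = 1
G(4) = mex{1,1} = 0
G(5) = mex{0,0} = 1
G(6) = mex{1,1} = 0
G(7) = mex{0,0} = 1
G(8) = mex{1,1} = 0
G(9) = mex{0,0,0} = 1
G(10) = mex{1,1,1} = 0
G(11) = mex{0,0,0} = 1
G(12) = mex{1,1,1} = 0
G(13) = mex{0,0,0} = 1
G(14) = mex{1,1,1} = 0
G(n+2) = G(n) holds for n = 0,…,8 (a full window of length max(S) = 9), so the sequence is purely periodic with period 2.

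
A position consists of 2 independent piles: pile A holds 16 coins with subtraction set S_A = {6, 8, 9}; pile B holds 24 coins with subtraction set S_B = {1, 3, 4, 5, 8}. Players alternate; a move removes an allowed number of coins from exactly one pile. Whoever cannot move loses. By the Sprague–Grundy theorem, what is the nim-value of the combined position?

2

Pile A, S = {6, 8, 9}:
G(0) = 0
G(1) = mex{} = 0
G(2) = mex{} = 0
G(3) = mex{} = 0
G(4) = mex{} = 0
G(5) = mex{} = 0
G(6) = mex{0} = 1
G(7) = mex{0} = 1
G(8) = mex{0,0} = 1
G(9) = mex{0,0,0} = 1
G(10) = mex{0,0,0} = 1
G(11) = mex{0,0,0} = 1
G(12) = mex{1,0,0} = 2
G(13) = mex{1,0,0} = 2
G(14) = mex{1,1,0} = 2
G(15) = mex{1,1,1} = 0
G(16) = mex{1,1,1} = 0
G_A(16) = 0.
Pile B, S = {1, 3, 4, 5, 8}:
G(0) = 0
G(1) = mex{0} = 1
G(2) = mex{1} = 0
G(3) = mex{0,0} = 1
G(4) = mex{1,1,0} = 2
G(5) = mex{2,0,1,0} = 3
G(6) = mex{3,1,0,1} = 2
G(7) = mex{2,2,1,0} = 3
G(8) = mex{3,3,2,1,0} = 4
G(9) = mex{4,2,3,2,1} = 0
G(10) = mex{0,3,2,3,0} = 1
G(11) = mex{1,4,3,2,1} = 0
G(12) = mex{0,0,4,3,2} = 1
G(13) = mex{1,1,0,4,3} = 2
G(14) = mex{2,0,1,0,2} = 3
G(15) = mex{3,1,0,1,3} = 2
G(16) = mex{2,2,1,0,4} = 3
G(17) = mex{3,3,2,1,0} = 4
G(18) = mex{4,2,3,2,1} = 0
G(19) = mex{0,3,2,3,0} = 1
G(20) = mex{1,4,3,2,1} = 0
G(21) = mex{0,0,4,3,2} = 1
G(22) = mex{1,1,0,4,3} = 2
G(23) = mex{2,0,1,0,2} = 3
G(24) = mex{3,1,0,1,3} = 2
G_B(24) = 2.
Combined Grundy value = 0 ⊕ 2 = 2.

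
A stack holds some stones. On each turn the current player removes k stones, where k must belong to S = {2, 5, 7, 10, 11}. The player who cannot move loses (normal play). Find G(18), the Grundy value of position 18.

n :  0  1  2  3  4  5  6  7  8  9 10 11 12 13 14 15 16 17 18
G :  0  0  1  1  0  2  1  3  2  2  3  3  4  0  5  1  0  0  1

1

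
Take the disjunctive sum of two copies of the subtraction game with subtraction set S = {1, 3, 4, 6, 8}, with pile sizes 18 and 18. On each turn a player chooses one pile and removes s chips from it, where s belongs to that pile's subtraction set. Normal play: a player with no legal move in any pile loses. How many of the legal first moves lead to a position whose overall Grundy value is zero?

All piles use S = {1, 3, 4, 6, 8}:
G(0) = 0
G(1) = mex{0} = 1
G(2) = mex{1} = 0
G(3) = mex{0,0} = 1
G(4) = mex{1,1,0} = 2
G(5) = mex{2,0,1} = 3
G(6) = mex{3,1,0,0} = 2
G(7) = mex{2,2,1,1} = 0
G(8) = mex{0,3,2,0,0} = 1
G(9) = mex{1,2,3,1,1} = 0
G(10) = mex{0,0,2,2,0} = 1
G(11) = mex{1,1,0,3,1} = 2
G(12) = mex{2,0,1,2,2} = 3
G(13) = mex{3,1,0,0,3} = 2
G(14) = mex{2,2,1,1,2} = 0
G(15) = mex{0,3,2,0,0} = 1
G(16) = mex{1,2,3,1,1} = 0
G(17) = mex{0,0,2,2,0} = 1
G(18) = mex{1,1,0,3,1} = 2
Pile A: G(18) = 2.
Pile B: G(18) = 2.
Combined Grundy value = 2 ⊕ 2 = 0.
A winning move leaves total XOR = 0, i.e. changes one component's Grundy value g to g ⊕ X where X is the current total.
Pile A: target g' = 2⊕0 = 2, but every legal move changes the Grundy value (mex property), so 0 moves.
Pile B: target g' = 2⊕0 = 2, but every legal move changes the Grundy value (mex property), so 0 moves.

0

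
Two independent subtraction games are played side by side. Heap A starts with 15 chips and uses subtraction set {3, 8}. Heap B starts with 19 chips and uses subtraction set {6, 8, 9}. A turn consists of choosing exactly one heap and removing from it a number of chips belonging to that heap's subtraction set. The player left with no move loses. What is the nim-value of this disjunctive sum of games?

1

Heap A, S = {3, 8}:
G(0) = 0
G(1) = mex{} = 0
G(2) = mex{} = 0
G(3) = mex{0} = 1
G(4) = mex{0} = 1
G(5) = mex{0} = 1
G(6) = mex{1} = 0
G(7) = mex{1} = 0
G(8) = mex{1,0} = 2
G(9) = mex{0,0} = 1
G(10) = mex{0,0} = 1
G(11) = mex{2,1} = 0
G(12) = mex{1,1} = 0
G(13) = mex{1,1} = 0
G(14) = mex{0,0} = 1
G(15) = mex{0,0} = 1
G_A(15) = 1.
Heap B, S = {6, 8, 9}:
n :  0  1  2  3  4  5  6  7  8  9 10 11 12 13 14 15 16 17 18 19
G :  0  0  0  0  0  0  1  1  1  1  1  1  2  2  2  0  0  0  0  0
G_B(19) = 0.
Combined Grundy value = 1 ⊕ 0 = 1.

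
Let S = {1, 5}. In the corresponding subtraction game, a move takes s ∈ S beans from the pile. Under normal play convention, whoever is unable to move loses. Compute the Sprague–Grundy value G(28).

G(0) = 0
G(1) = mex{0} = 1
G(2) = mex{1} = 0
G(3) = mex{0} = 1
G(4) = mex{1} = 0
G(5) = mex{0,0} = 1
G(6) = mex{1,1} = 0
G(7) = mex{0,0} = 1
G(8) = mex{1,1} = 0
G(9) = mex{0,0} = 1
G(10) = mex{1,1} = 0
G(11) = mex{0,0} = 1
G(12) = mex{1,1} = 0
G(13) = mex{0,0} = 1
G(14) = mex{1,1} = 0
G(15) = mex{0,0} = 1
G(16) = mex{1,1} = 0
G(17) = mex{0,0} = 1
G(18) = mex{1,1} = 0
G(19) = mex{0,0} = 1
G(20) = mex{1,1} = 0
G(21) = mex{0,0} = 1
G(22) = mex{1,1} = 0
G(23) = mex{0,0} = 1
G(24) = mex{1,1} = 0
G(25) = mex{0,0} = 1
G(26) = mex{1,1} = 0
G(27) = mex{0,0} = 1
G(28) = mex{1,1} = 0

0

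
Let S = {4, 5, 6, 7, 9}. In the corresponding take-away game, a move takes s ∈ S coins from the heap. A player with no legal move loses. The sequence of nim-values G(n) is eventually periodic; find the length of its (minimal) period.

13

G(0) = 0
G(1) = mex{} = 0
G(2) = mex{} = 0
G(3) = mex{} = 0
G(4) = mex{0} = 1
G(5) = mex{0,0} = 1
G(6) = mex{0,0,0} = 1
G(7) = mex{0,0,0,0} = 1
G(8) = mex{1,0,0,0} = 2
G(9) = mex{1,1,0,0,0} = 2
G(10) = mex{1,1,1,0,0} = 2
G(11) = mex{1,1,1,1,0} = 2
G(12) = mex{2,1,1,1,0} = 3
G(13) = mex{2,2,1,1,1} = 0
G(14) = mex{2,2,2,1,1} = 0
G(15) = mex{2,2,2,2,1} = 0
G(16) = mex{3,2,2,2,1} = 0
G(17) = mex{0,3,2,2,2} = 1
G(18) = mex{0,0,3,2,2} = 1
G(19) = mex{0,0,0,3,2} = 1
G(20) = mex{0,0,0,0,2} = 1
G(21) = mex{1,0,0,0,3} = 2
G(22) = mex{1,1,0,0,0} = 2
G(23) = mex{1,1,1,0,0} = 2
G(24) = mex{1,1,1,1,0} = 2
G(25) = mex{2,1,1,1,0} = 3
G(26) = mex{2,2,1,1,1} = 0
G(27) = mex{2,2,2,1,1} = 0
G(n+13) = G(n) holds for n = 0,…,8 (a full window of length max(S) = 9), so the sequence is purely periodic with period 13.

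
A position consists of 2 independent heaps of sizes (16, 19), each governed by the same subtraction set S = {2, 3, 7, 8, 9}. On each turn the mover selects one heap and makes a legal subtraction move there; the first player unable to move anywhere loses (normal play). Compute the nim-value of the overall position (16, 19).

1

All heaps use S = {2, 3, 7, 8, 9}:
G(0) = 0
G(1) = mex{} = 0
G(2) = mex{0} = 1
G(3) = mex{0,0} = 1
G(4) = mex{1,0} = 2
G(5) = mex{1,1} = 0
G(6) = mex{2,1} = 0
G(7) = mex{0,2,0} = 1
G(8) = mex{0,0,0,0} = 1
G(9) = mex{1,0,1,0,0} = 2
G(10) = mex{1,1,1,1,0} = 2
G(11) = mex{2,1,2,1,1} = 0
G(12) = mex{2,2,0,2,1} = 3
G(13) = mex{0,2,0,0,2} = 1
G(14) = mex{3,0,1,0,0} = 2
G(15) = mex{1,3,1,1,0} = 2
G(16) = mex{2,1,2,1,1} = 0
G(17) = mex{2,2,2,2,1} = 0
G(18) = mex{0,2,0,2,2} = 1
G(19) = mex{0,0,3,0,2} = 1
Heap A: G(16) = 0.
Heap B: G(19) = 1.
Combined Grundy value = 0 ⊕ 1 = 1.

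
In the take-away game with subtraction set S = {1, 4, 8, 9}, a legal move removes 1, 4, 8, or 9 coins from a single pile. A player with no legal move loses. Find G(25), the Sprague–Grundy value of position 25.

n :  0  1  2  3  4  5  6  7  8  9 10 11 12 13 14 15 16 17 18 19 20 21 22 23 24 25
G :  0  1  0  1  2  0  1  0  1  2  3  2  0  1  2  3  2  0  1  0  1  2  0  1  0  1

1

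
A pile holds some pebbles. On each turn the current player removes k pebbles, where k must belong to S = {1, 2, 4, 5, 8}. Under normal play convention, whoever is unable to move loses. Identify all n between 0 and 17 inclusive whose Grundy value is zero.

0, 3, 6, 9, 12, 15

G(0) = 0
G(1) = mex{0} = 1
G(2) = mex{1,0} = 2
G(3) = mex{2,1} = 0
G(4) = mex{0,2,0} = 1
G(5) = mex{1,0,1,0} = 2
G(6) = mex{2,1,2,1} = 0
G(7) = mex{0,2,0,2} = 1
G(8) = mex{1,0,1,0,0} = 2
G(9) = mex{2,1,2,1,1} = 0
G(10) = mex{0,2,0,2,2} = 1
G(11) = mex{1,0,1,0,0} = 2
G(12) = mex{2,1,2,1,1} = 0
G(13) = mex{0,2,0,2,2} = 1
G(14) = mex{1,0,1,0,0} = 2
G(15) = mex{2,1,2,1,1} = 0
G(16) = mex{0,2,0,2,2} = 1
G(17) = mex{1,0,1,0,0} = 2
P-positions are exactly the n with G(n) = 0.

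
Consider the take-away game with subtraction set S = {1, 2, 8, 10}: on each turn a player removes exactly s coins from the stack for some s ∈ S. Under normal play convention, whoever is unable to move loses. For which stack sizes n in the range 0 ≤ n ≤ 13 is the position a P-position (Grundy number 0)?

n :  0  1  2  3  4  5  6  7  8  9 10 11 12 13
G :  0  1  2  0  1  2  0  1  2  0  1  2  0  1
P-positions are exactly the n with G(n) = 0.

0, 3, 6, 9, 12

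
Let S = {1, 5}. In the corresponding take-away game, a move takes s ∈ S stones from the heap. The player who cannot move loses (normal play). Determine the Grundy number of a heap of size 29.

n :  0  1  2  3  4  5  6  7  8  9 10 11 12 13 14 15 16 17 18 19 20 21 22 23 24 25 26 27 28 29
G :  0  1  0  1  0  1  0  1  0  1  0  1  0  1  0  1  0  1  0  1  0  1  0  1  0  1  0  1  0  1

1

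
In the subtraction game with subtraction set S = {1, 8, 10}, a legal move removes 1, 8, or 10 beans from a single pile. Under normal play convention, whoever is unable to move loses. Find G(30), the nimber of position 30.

1

G(0) = 0
G(1) = mex{0} = 1
G(2) = mex{1} = 0
G(3) = mex{0} = 1
G(4) = mex{1} = 0
G(5) = mex{0} = 1
G(6) = mex{1} = 0
G(7) = mex{0} = 1
G(8) = mex{1,0} = 2
G(9) = mex{2,1} = 0
G(10) = mex{0,0,0} = 1
G(11) = mex{1,1,1} = 0
G(12) = mex{0,0,0} = 1
G(13) = mex{1,1,1} = 0
G(14) = mex{0,0,0} = 1
G(15) = mex{1,1,1} = 0
G(16) = mex{0,2,0} = 1
G(17) = mex{1,0,1} = 2
G(18) = mex{2,1,2} = 0
G(19) = mex{0,0,0} = 1
G(20) = mex{1,1,1} = 0
G(21) = mex{0,0,0} = 1
G(22) = mex{1,1,1} = 0
G(23) = mex{0,0,0} = 1
G(24) = mex{1,1,1} = 0
G(25) = mex{0,2,0} = 1
G(26) = mex{1,0,1} = 2
G(27) = mex{2,1,2} = 0
G(28) = mex{0,0,0} = 1
G(29) = mex{1,1,1} = 0
G(30) = mex{0,0,0} = 1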